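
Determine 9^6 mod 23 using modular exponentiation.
6 = 4 + 2 (binary 110). Repeated squaring mod 23: 9^1 ≡ 9; 9^2 ≡ 9² = 81 ≡ 12; 9^4 ≡ 12² = 144 ≡ 6. Multiply: 9^6 = 9^4 × 9^2 ≡ 6 × 12 (mod 23): 6 × 12 = 72 ≡ 3. So 9^6 ≡ 3 (mod 23).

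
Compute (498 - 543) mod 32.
19

(498 - 543) = -45
-45 mod 32 = 19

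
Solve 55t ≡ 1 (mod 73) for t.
55^(-1) ≡ 4 (mod 73). Verification: 55 × 4 = 220 ≡ 1 (mod 73)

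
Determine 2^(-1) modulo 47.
2^(-1) ≡ 24 (mod 47). Verification: 2 × 24 = 48 ≡ 1 (mod 47)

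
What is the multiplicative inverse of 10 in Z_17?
10^(-1) ≡ 12 (mod 17). Verification: 10 × 12 = 120 ≡ 1 (mod 17)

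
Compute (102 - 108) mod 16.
10

(102 - 108) = -6
-6 mod 16 = 10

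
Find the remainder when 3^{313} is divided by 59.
By Fermat: 3^{58} ≡ 1 (mod 59). 313 = 5×58 + 23. So 3^{313} ≡ 3^{23} ≡ 45 (mod 59)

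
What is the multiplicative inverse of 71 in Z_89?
84

Using Extended Euclidean Algorithm:
gcd(71, 89) = 1
Bezout coefficients: 71 × -5 + 89 × 4 = 1
So 71 × -5 ≡ 1 (mod 89)
The inverse is -5 mod 89 = 84
Verification: 71 × 84 = 5964 = 67 × 89 + 1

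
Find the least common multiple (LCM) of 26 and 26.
26

First find GCD(26, 26) using the Euclidean algorithm:
26 = 1 × 26 + 0
GCD(26, 26) = 26

LCM formula: LCM(a, b) = (a × b) / GCD(a, b)
LCM(26, 26) = (26 × 26) / 26
LCM(26, 26) = 676 / 26
LCM(26, 26) = 26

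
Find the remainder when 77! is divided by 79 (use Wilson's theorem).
(78)! = (77)! × (78) ≡ -1 (mod 79). So (77)! ≡ -1 × (78)^(-1) ≡ (-1)×(-1) = 1 (mod 79)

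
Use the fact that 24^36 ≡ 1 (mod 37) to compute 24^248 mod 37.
By Fermat: 24^{36} ≡ 1 (mod 37). 248 = 6×36 + 32. So 24^{248} ≡ 24^{32} ≡ 12 (mod 37)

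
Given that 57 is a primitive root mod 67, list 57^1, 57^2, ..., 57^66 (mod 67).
g^1, g^2, ..., g^{66} mod 67: {57, 33, 5, 17, 31, 25, 18, 21, 58, 23, 38, 22, 48, 56, 43, 39, 12, 14, 61, 60, 3, 37, 32, 15, 51, 26, 8, 54, 63, 40, 2, 47, 66, 10, 34, 62, 50, 36, 42, 49, 46, 9, 44, 29, 45, 19, 11, 24, 28, 55, 53, 6, 7, 64, 30, 35, 52, 16, 41, 59, 13, 4, 27, 65, 20, 1}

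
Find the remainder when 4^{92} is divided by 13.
By Fermat: 4^{12} ≡ 1 (mod 13). 92 = 7×12 + 8. So 4^{92} ≡ 4^{8} ≡ 3 (mod 13)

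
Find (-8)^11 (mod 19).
Using repeated squaring. (-8) ≡ 11 (mod 19). 11 = 8 + 2 + 1 (binary 1011). Repeated squaring mod 19: 11^1 ≡ 11; 11^2 ≡ 11² = 121 ≡ 7; 11^4 ≡ 7² = 49 ≡ 11; 11^8 ≡ 11² = 121 ≡ 7. Multiply: (-8)^11 ≡ 11^8 × 11^2 × 11^1 ≡ 7 × 7 × 11 (mod 19): 7 × 7 = 49 ≡ 11; 11 × 11 = 121 ≡ 7. So (-8)^11 ≡ 7 (mod 19).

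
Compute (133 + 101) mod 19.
6

(133 + 101) = 234
234 mod 19 = 6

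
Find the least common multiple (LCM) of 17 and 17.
17

First find GCD(17, 17) using the Euclidean algorithm:
17 = 1 × 17 + 0
GCD(17, 17) = 17

LCM formula: LCM(a, b) = (a × b) / GCD(a, b)
LCM(17, 17) = (17 × 17) / 17
LCM(17, 17) = 289 / 17
LCM(17, 17) = 17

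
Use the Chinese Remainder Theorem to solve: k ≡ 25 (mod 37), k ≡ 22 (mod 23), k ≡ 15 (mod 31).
15639

Using the Chinese Remainder Theorem:
M = product of moduli = 26381
For equation 1: M_1 = 713, 713 ≡ 10 (mod 37), inverse of 713 mod 37 is 26 (check: 10 × 26 = 260 ≡ 1 (mod 37))
For equation 2: M_2 = 1147, 1147 ≡ 20 (mod 23), inverse of 1147 mod 23 is 15 (check: 20 × 15 = 300 ≡ 1 (mod 23))
For equation 3: M_3 = 851, 851 ≡ 14 (mod 31), inverse of 851 mod 31 is 20 (check: 14 × 20 = 280 ≡ 1 (mod 31))
Combine: k ≡ Σ r_i×M_i×(M_i⁻¹ mod m_i) = 25×713×26 + 22×1147×15 + 15×851×20 = 463450 + 378510 + 255300 = 1097260
1097260 mod 26381 = 15639
k ≡ 15639 (mod 26381)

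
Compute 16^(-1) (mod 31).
16^(-1) ≡ 2 (mod 31). Verification: 16 × 2 = 32 ≡ 1 (mod 31)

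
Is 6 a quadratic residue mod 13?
By Euler's criterion: 6^{6} ≡ 12 (mod 13). Since this equals -1 (≡ 12), 6 is not a QR.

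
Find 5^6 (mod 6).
6 = 4 + 2 (binary 110). Repeated squaring mod 6: 5^1 ≡ 5; 5^2 ≡ 5² = 25 ≡ 1; 5^4 ≡ 1² = 1 ≡ 1. Multiply: 5^6 = 5^4 × 5^2 ≡ 1 × 1 (mod 6): 1 × 1 = 1 ≡ 1. So 5^6 ≡ 1 (mod 6).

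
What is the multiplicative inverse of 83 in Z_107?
49

Using Extended Euclidean Algorithm:
gcd(83, 107) = 1
Bezout coefficients: 83 × 49 + 107 × -38 = 1
So 83 × 49 ≡ 1 (mod 107)
The inverse is 49 mod 107 = 49
Verification: 83 × 49 = 4067 = 38 × 107 + 1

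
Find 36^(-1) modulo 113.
22

Using Extended Euclidean Algorithm:
gcd(36, 113) = 1
Bezout coefficients: 36 × 22 + 113 × -7 = 1
So 36 × 22 ≡ 1 (mod 113)
The inverse is 22 mod 113 = 22
Verification: 36 × 22 = 792 = 7 × 113 + 1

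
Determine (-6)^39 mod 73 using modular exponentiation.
Using repeated squaring. (-6) ≡ 67 (mod 73). 39 = 32 + 4 + 2 + 1 (binary 100111). Repeated squaring mod 73: 67^1 ≡ 67; 67^2 ≡ 67² = 4489 ≡ 36; 67^4 ≡ 36² = 1296 ≡ 55; 67^8 ≡ 55² = 3025 ≡ 32; 67^16 ≡ 32² = 1024 ≡ 2; 67^32 ≡ 2² = 4 ≡ 4. Multiply: (-6)^39 ≡ 67^32 × 67^4 × 67^2 × 67^1 ≡ 4 × 55 × 36 × 67 (mod 73): 4 × 55 = 220 ≡ 1; 1 × 36 = 36 ≡ 36; 36 × 67 = 2412 ≡ 3. So (-6)^39 ≡ 3 (mod 73).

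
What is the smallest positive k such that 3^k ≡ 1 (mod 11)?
Powers of 3 mod 11: 3^1≡3, 3^2≡9, 3^3≡5, 3^4≡4, 3^5≡1. Order = 5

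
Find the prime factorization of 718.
2 × 359

Divide by primes starting from smallest:
718 ÷ 2 = 359
359 ÷ 359 = 1

718 = 2 × 359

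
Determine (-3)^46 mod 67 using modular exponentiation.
Using repeated squaring. (-3) ≡ 64 (mod 67). 46 = 32 + 8 + 4 + 2 (binary 101110). Repeated squaring mod 67: 64^1 ≡ 64; 64^2 ≡ 64² = 4096 ≡ 9; 64^4 ≡ 9² = 81 ≡ 14; 64^8 ≡ 14² = 196 ≡ 62; 64^16 ≡ 62² = 3844 ≡ 25; 64^32 ≡ 25² = 625 ≡ 22. Multiply: (-3)^46 ≡ 64^32 × 64^8 × 64^4 × 64^2 ≡ 22 × 62 × 14 × 9 (mod 67): 22 × 62 = 1364 ≡ 24; 24 × 14 = 336 ≡ 1; 1 × 9 = 9 ≡ 9. So (-3)^46 ≡ 9 (mod 67).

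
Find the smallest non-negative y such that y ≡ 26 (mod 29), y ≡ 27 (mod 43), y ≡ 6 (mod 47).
8842

Using the Chinese Remainder Theorem:
M = product of moduli = 58609
For equation 1: M_1 = 2021, 2021 ≡ 20 (mod 29), inverse of 2021 mod 29 is 16 (check: 20 × 16 = 320 ≡ 1 (mod 29))
For equation 2: M_2 = 1363, 1363 ≡ 30 (mod 43), inverse of 1363 mod 43 is 33 (check: 30 × 33 = 990 ≡ 1 (mod 43))
For equation 3: M_3 = 1247, 1247 ≡ 25 (mod 47), inverse of 1247 mod 47 is 32 (check: 25 × 32 = 800 ≡ 1 (mod 47))
Combine: y ≡ Σ r_i×M_i×(M_i⁻¹ mod m_i) = 26×2021×16 + 27×1363×33 + 6×1247×32 = 840736 + 1214433 + 239424 = 2294593
2294593 mod 58609 = 8842
y ≡ 8842 (mod 58609)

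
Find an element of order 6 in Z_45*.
14 has order 6 mod 45 since 14^{6} ≡ 1 (mod 45) and no smaller power works.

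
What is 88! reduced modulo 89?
By Wilson's theorem, (88)! ≡ -1 ≡ 88 (mod 89)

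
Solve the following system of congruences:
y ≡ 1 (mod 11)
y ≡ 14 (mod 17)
133

Using the Chinese Remainder Theorem:
M = product of moduli = 187
For equation 1: M_1 = 17, 17 ≡ 6 (mod 11), inverse of 17 mod 11 is 2 (check: 6 × 2 = 12 ≡ 1 (mod 11))
For equation 2: M_2 = 11, 11 ≡ 11 (mod 17), inverse of 11 mod 17 is 14 (check: 11 × 14 = 154 ≡ 1 (mod 17))
Combine: y ≡ Σ r_i×M_i×(M_i⁻¹ mod m_i) = 1×17×2 + 14×11×14 = 34 + 2156 = 2190
2190 mod 187 = 133
y ≡ 133 (mod 187)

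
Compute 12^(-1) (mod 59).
5

Using Extended Euclidean Algorithm:
gcd(12, 59) = 1
Bezout coefficients: 12 × 5 + 59 × -1 = 1
So 12 × 5 ≡ 1 (mod 59)
The inverse is 5 mod 59 = 5
Verification: 12 × 5 = 60 = 1 × 59 + 1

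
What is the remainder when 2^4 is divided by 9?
4 = 4 (binary 100). Repeated squaring mod 9: 2^1 ≡ 2; 2^2 ≡ 2² = 4 ≡ 4; 2^4 ≡ 4² = 16 ≡ 7. So 2^4 ≡ 7 (mod 9).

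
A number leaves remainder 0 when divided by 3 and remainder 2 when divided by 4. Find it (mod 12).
M = 3 × 4 = 12. M₁ = 4, y₁ ≡ 1 (mod 3). M₂ = 3, y₂ ≡ 3 (mod 4). k = 0×4×1 + 2×3×3 ≡ 6 (mod 12)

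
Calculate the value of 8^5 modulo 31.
5 = 4 + 1 (binary 101). Repeated squaring mod 31: 8^1 ≡ 8; 8^2 ≡ 8² = 64 ≡ 2; 8^4 ≡ 2² = 4 ≡ 4. Multiply: 8^5 = 8^4 × 8^1 ≡ 4 × 8 (mod 31): 4 × 8 = 32 ≡ 1. So 8^5 ≡ 1 (mod 31).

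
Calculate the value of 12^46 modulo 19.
Using Fermat: 12^{18} ≡ 1 (mod 19). 46 ≡ 10 (mod 18). So 12^{46} ≡ 12^{10} ≡ 7 (mod 19)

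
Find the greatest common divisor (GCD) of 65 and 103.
1

Using the Euclidean algorithm:
65 = 0 × 103 + 65
103 = 1 × 65 + 38
65 = 1 × 38 + 27
38 = 1 × 27 + 11
27 = 2 × 11 + 5
11 = 2 × 5 + 1
5 = 5 × 1 + 0

GCD(65, 103) = 1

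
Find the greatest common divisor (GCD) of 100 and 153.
1

Using the Euclidean algorithm:
100 = 0 × 153 + 100
153 = 1 × 100 + 53
100 = 1 × 53 + 47
53 = 1 × 47 + 6
47 = 7 × 6 + 5
6 = 1 × 5 + 1
5 = 5 × 1 + 0

GCD(100, 153) = 1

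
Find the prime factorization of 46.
2 × 23

Divide by primes starting from smallest:
46 ÷ 2 = 23
23 ÷ 23 = 1

46 = 2 × 23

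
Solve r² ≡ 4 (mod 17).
The square roots of 4 mod 17 are 2 and 15. Verify: 2² = 4 ≡ 4 (mod 17)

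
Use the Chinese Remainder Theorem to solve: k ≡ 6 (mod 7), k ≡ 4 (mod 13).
69

Using the Chinese Remainder Theorem:
M = product of moduli = 91
For equation 1: M_1 = 13, 13 ≡ 6 (mod 7), inverse of 13 mod 7 is 6 (check: 6 × 6 = 36 ≡ 1 (mod 7))
For equation 2: M_2 = 7, 7 ≡ 7 (mod 13), inverse of 7 mod 13 is 2 (check: 7 × 2 = 14 ≡ 1 (mod 13))
Combine: k ≡ Σ r_i×M_i×(M_i⁻¹ mod m_i) = 6×13×6 + 4×7×2 = 468 + 56 = 524
524 mod 91 = 69
k ≡ 69 (mod 91)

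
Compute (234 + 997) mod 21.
13

(234 + 997) = 1231
1231 mod 21 = 13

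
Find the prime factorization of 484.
2^2 × 11^2

Divide by primes starting from smallest:
484 ÷ 2 = 242
242 ÷ 2 = 121
121 ÷ 11 = 11
11 ÷ 11 = 1

484 = 2^2 × 11^2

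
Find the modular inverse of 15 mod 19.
15^(-1) ≡ 14 (mod 19). Verification: 15 × 14 = 210 ≡ 1 (mod 19)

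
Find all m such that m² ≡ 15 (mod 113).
The square roots of 15 mod 113 are 69 and 44. Verify: 69² = 4761 ≡ 15 (mod 113)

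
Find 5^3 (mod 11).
3 = 2 + 1 (binary 11). Repeated squaring mod 11: 5^1 ≡ 5; 5^2 ≡ 5² = 25 ≡ 3. Multiply: 5^3 = 5^2 × 5^1 ≡ 3 × 5 (mod 11): 3 × 5 = 15 ≡ 4. So 5^3 ≡ 4 (mod 11).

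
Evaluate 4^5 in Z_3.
4 ≡ 1 (mod 3). 5 = 4 + 1 (binary 101). Repeated squaring mod 3: 1^1 ≡ 1; 1^2 ≡ 1² = 1 ≡ 1; 1^4 ≡ 1² = 1 ≡ 1. Multiply: 4^5 ≡ 1^4 × 1^1 ≡ 1 × 1 (mod 3): 1 × 1 = 1 ≡ 1. So 4^5 ≡ 1 (mod 3).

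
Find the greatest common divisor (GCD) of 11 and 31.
1

Using the Euclidean algorithm:
11 = 0 × 31 + 11
31 = 2 × 11 + 9
11 = 1 × 9 + 2
9 = 4 × 2 + 1
2 = 2 × 1 + 0

GCD(11, 31) = 1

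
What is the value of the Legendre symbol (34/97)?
(34/97) = 34^{48} mod 97 = -1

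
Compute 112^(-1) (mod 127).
112^(-1) ≡ 110 (mod 127). Verification: 112 × 110 = 12320 ≡ 1 (mod 127)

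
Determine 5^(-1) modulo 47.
5^(-1) ≡ 19 (mod 47). Verification: 5 × 19 = 95 ≡ 1 (mod 47)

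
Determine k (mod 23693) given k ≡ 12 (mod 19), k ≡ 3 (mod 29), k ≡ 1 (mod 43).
1076

Using the Chinese Remainder Theorem:
M = product of moduli = 23693
For equation 1: M_1 = 1247, 1247 ≡ 12 (mod 19), inverse of 1247 mod 19 is 8 (check: 12 × 8 = 96 ≡ 1 (mod 19))
For equation 2: M_2 = 817, 817 ≡ 5 (mod 29), inverse of 817 mod 29 is 6 (check: 5 × 6 = 30 ≡ 1 (mod 29))
For equation 3: M_3 = 551, 551 ≡ 35 (mod 43), inverse of 551 mod 43 is 16 (check: 35 × 16 = 560 ≡ 1 (mod 43))
Combine: k ≡ Σ r_i×M_i×(M_i⁻¹ mod m_i) = 12×1247×8 + 3×817×6 + 1×551×16 = 119712 + 14706 + 8816 = 143234
143234 mod 23693 = 1076
k ≡ 1076 (mod 23693)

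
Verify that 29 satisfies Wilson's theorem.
(28)! mod 29 = 28. Since this equals -1 (mod 29), Wilson confirms 29 is prime.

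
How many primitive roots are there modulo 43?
Number of primitive roots mod 43 = φ(42) = 12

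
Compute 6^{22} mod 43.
6

Using successive squaring:
Binary expansion of 22: 10110
Powers of 6 mod 43 (each is the square of the previous):
  6^1 ≡ 6 (mod 43)
  6^2 ≡ 6² = 36 ≡ 36 (mod 43)
  6^4 ≡ 36² = 1296 ≡ 6 (mod 43)
  6^8 ≡ 6² = 36 ≡ 36 (mod 43)
  6^16 ≡ 36² = 1296 ≡ 6 (mod 43)
22 = 16 + 4 + 2, so 6^22 = 6^16 × 6^4 × 6^2 ≡ 6 × 6 × 36 (mod 43)
Multiplying step by step:
  6 × 6 = 36 ≡ 36 (mod 43)
  36 × 36 = 1296 ≡ 6 (mod 43)
Result: 6^22 ≡ 6 (mod 43)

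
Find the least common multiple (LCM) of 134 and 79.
10586

First find GCD(134, 79) using the Euclidean algorithm:
134 = 1 × 79 + 55
79 = 1 × 55 + 24
55 = 2 × 24 + 7
24 = 3 × 7 + 3
7 = 2 × 3 + 1
3 = 3 × 1 + 0
GCD(134, 79) = 1

LCM formula: LCM(a, b) = (a × b) / GCD(a, b)
LCM(134, 79) = (134 × 79) / 1
LCM(134, 79) = 10586 / 1
LCM(134, 79) = 10586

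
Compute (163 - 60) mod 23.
11

(163 - 60) = 103
103 mod 23 = 11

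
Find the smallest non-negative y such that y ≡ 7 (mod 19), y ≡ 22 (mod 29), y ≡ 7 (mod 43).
2458

Using the Chinese Remainder Theorem:
M = product of moduli = 23693
For equation 1: M_1 = 1247, 1247 ≡ 12 (mod 19), inverse of 1247 mod 19 is 8 (check: 12 × 8 = 96 ≡ 1 (mod 19))
For equation 2: M_2 = 817, 817 ≡ 5 (mod 29), inverse of 817 mod 29 is 6 (check: 5 × 6 = 30 ≡ 1 (mod 29))
For equation 3: M_3 = 551, 551 ≡ 35 (mod 43), inverse of 551 mod 43 is 16 (check: 35 × 16 = 560 ≡ 1 (mod 43))
Combine: y ≡ Σ r_i×M_i×(M_i⁻¹ mod m_i) = 7×1247×8 + 22×817×6 + 7×551×16 = 69832 + 107844 + 61712 = 239388
239388 mod 23693 = 2458
y ≡ 2458 (mod 23693)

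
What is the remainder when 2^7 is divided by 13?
7 = 4 + 2 + 1 (binary 111). Repeated squaring mod 13: 2^1 ≡ 2; 2^2 ≡ 2² = 4 ≡ 4; 2^4 ≡ 4² = 16 ≡ 3. Multiply: 2^7 = 2^4 × 2^2 × 2^1 ≡ 3 × 4 × 2 (mod 13): 3 × 4 = 12 ≡ 12; 12 × 2 = 24 ≡ 11. So 2^7 ≡ 11 (mod 13).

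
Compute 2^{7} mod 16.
0

Using successive squaring:
Binary expansion of 7: 111
Powers of 2 mod 16 (each is the square of the previous):
  2^1 ≡ 2 (mod 16)
  2^2 ≡ 2² = 4 ≡ 4 (mod 16)
  2^4 ≡ 4² = 16 ≡ 0 (mod 16)
7 = 4 + 2 + 1, so 2^7 = 2^4 × 2^2 × 2^1 ≡ 0 × 4 × 2 (mod 16)
Multiplying step by step:
  0 × 4 = 0 ≡ 0 (mod 16)
  0 × 2 = 0 ≡ 0 (mod 16)
Result: 2^7 ≡ 0 (mod 16)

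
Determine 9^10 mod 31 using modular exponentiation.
10 = 8 + 2 (binary 1010). Repeated squaring mod 31: 9^1 ≡ 9; 9^2 ≡ 9² = 81 ≡ 19; 9^4 ≡ 19² = 361 ≡ 20; 9^8 ≡ 20² = 400 ≡ 28. Multiply: 9^10 = 9^8 × 9^2 ≡ 28 × 19 (mod 31): 28 × 19 = 532 ≡ 5. So 9^10 ≡ 5 (mod 31).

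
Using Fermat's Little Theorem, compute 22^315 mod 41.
By Fermat: 22^{40} ≡ 1 (mod 41). 315 = 7×40 + 35. So 22^{315} ≡ 22^{35} ≡ 3 (mod 41)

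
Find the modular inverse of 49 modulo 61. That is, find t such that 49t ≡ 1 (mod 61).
5

Using Extended Euclidean Algorithm:
gcd(49, 61) = 1
Bezout coefficients: 49 × 5 + 61 × -4 = 1
So 49 × 5 ≡ 1 (mod 61)
The inverse is 5 mod 61 = 5
Verification: 49 × 5 = 245 = 4 × 61 + 1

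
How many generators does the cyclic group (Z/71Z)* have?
24

The number of primitive roots modulo p is φ(p-1) = φ(70)
φ(70) = 24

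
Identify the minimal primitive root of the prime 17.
p - 1 = 16 has prime divisors 2. h is a primitive root mod 17 iff h^(16/q) ≢ 1 (mod 17) for each such q.
h = 2: 2^8 ≡ 1 (mod 17); 2^8 ≡ 1, so not a primitive root.
h = 3: 3^8 ≡ 16 (mod 17); none is 1, so 3 has order 16 and is a primitive root.
The smallest primitive root mod 17 is g = 3.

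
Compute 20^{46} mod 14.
8

Using successive squaring:
Binary expansion of 46: 101110
Powers of 20 mod 14 (each is the square of the previous):
  20^1 ≡ 6 (mod 14)
  20^2 ≡ 6² = 36 ≡ 8 (mod 14)
  20^4 ≡ 8² = 64 ≡ 8 (mod 14)
  20^8 ≡ 8² = 64 ≡ 8 (mod 14)
  20^16 ≡ 8² = 64 ≡ 8 (mod 14)
  20^32 ≡ 8² = 64 ≡ 8 (mod 14)
46 = 32 + 8 + 4 + 2, so 20^46 = 20^32 × 20^8 × 20^4 × 20^2 ≡ 8 × 8 × 8 × 8 (mod 14)
Multiplying step by step:
  8 × 8 = 64 ≡ 8 (mod 14)
  8 × 8 = 64 ≡ 8 (mod 14)
  8 × 8 = 64 ≡ 8 (mod 14)
Result: 20^46 ≡ 8 (mod 14)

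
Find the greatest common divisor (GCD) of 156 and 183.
3

Using the Euclidean algorithm:
156 = 0 × 183 + 156
183 = 1 × 156 + 27
156 = 5 × 27 + 21
27 = 1 × 21 + 6
21 = 3 × 6 + 3
6 = 2 × 3 + 0

GCD(156, 183) = 3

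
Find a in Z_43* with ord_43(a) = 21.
9 has order 21 mod 43 since 9^{21} ≡ 1 (mod 43) and no smaller power works.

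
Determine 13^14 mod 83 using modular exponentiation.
Using repeated squaring. 14 = 8 + 4 + 2 (binary 1110). Repeated squaring mod 83: 13^1 ≡ 13; 13^2 ≡ 13² = 169 ≡ 3; 13^4 ≡ 3² = 9 ≡ 9; 13^8 ≡ 9² = 81 ≡ 81. Multiply: 13^14 = 13^8 × 13^4 × 13^2 ≡ 81 × 9 × 3 (mod 83): 81 × 9 = 729 ≡ 65; 65 × 3 = 195 ≡ 29. So 13^14 ≡ 29 (mod 83).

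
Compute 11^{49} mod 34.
11

Using successive squaring:
Binary expansion of 49: 110001
Powers of 11 mod 34 (each is the square of the previous):
  11^1 ≡ 11 (mod 34)
  11^2 ≡ 11² = 121 ≡ 19 (mod 34)
  11^4 ≡ 19² = 361 ≡ 21 (mod 34)
  11^8 ≡ 21² = 441 ≡ 33 (mod 34)
  11^16 ≡ 33² = 1089 ≡ 1 (mod 34)
  11^32 ≡ 1² = 1 ≡ 1 (mod 34)
49 = 32 + 16 + 1, so 11^49 = 11^32 × 11^16 × 11^1 ≡ 1 × 1 × 11 (mod 34)
Multiplying step by step:
  1 × 1 = 1 ≡ 1 (mod 34)
  1 × 11 = 11 ≡ 11 (mod 34)
Result: 11^49 ≡ 11 (mod 34)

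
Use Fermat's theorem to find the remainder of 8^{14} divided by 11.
4

By Fermat's Little Theorem, a^(p-1) ≡ 1 (mod p) for prime p and gcd(a, p) = 1
Here p = 11, so 8^10 ≡ 1 (mod 11)
We can reduce the exponent: 14 mod 10 = 4
So 8^14 ≡ 8^4 (mod 11)
Computing: 8^4 mod 11 = 4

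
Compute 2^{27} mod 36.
8

Using successive squaring:
Binary expansion of 27: 11011
Powers of 2 mod 36 (each is the square of the previous):
  2^1 ≡ 2 (mod 36)
  2^2 ≡ 2² = 4 ≡ 4 (mod 36)
  2^4 ≡ 4² = 16 ≡ 16 (mod 36)
  2^8 ≡ 16² = 256 ≡ 4 (mod 36)
  2^16 ≡ 4² = 16 ≡ 16 (mod 36)
27 = 16 + 8 + 2 + 1, so 2^27 = 2^16 × 2^8 × 2^2 × 2^1 ≡ 16 × 4 × 4 × 2 (mod 36)
Multiplying step by step:
  16 × 4 = 64 ≡ 28 (mod 36)
  28 × 4 = 112 ≡ 4 (mod 36)
  4 × 2 = 8 ≡ 8 (mod 36)
Result: 2^27 ≡ 8 (mod 36)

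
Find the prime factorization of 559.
13 × 43

Divide by primes starting from smallest:
559 ÷ 13 = 43
43 ÷ 43 = 1

559 = 13 × 43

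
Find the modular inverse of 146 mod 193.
146^(-1) ≡ 78 (mod 193). Verification: 146 × 78 = 11388 ≡ 1 (mod 193)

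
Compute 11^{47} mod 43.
16

Using successive squaring:
Binary expansion of 47: 101111
Powers of 11 mod 43 (each is the square of the previous):
  11^1 ≡ 11 (mod 43)
  11^2 ≡ 11² = 121 ≡ 35 (mod 43)
  11^4 ≡ 35² = 1225 ≡ 21 (mod 43)
  11^8 ≡ 21² = 441 ≡ 11 (mod 43)
  11^16 ≡ 11² = 121 ≡ 35 (mod 43)
  11^32 ≡ 35² = 1225 ≡ 21 (mod 43)
47 = 32 + 8 + 4 + 2 + 1, so 11^47 = 11^32 × 11^8 × 11^4 × 11^2 × 11^1 ≡ 21 × 11 × 21 × 35 × 11 (mod 43)
Multiplying step by step:
  21 × 11 = 231 ≡ 16 (mod 43)
  16 × 21 = 336 ≡ 35 (mod 43)
  35 × 35 = 1225 ≡ 21 (mod 43)
  21 × 11 = 231 ≡ 16 (mod 43)
Result: 11^47 ≡ 16 (mod 43)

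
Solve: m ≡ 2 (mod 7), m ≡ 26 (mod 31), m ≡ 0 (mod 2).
M = 7 × 31 × 2 = 434. M₁ = 62, y₁ ≡ 6 (mod 7). M₂ = 14, y₂ ≡ 20 (mod 31). M₃ = 217, y₃ ≡ 1 (mod 2). m = 2×62×6 + 26×14×20 + 0×217×1 ≡ 212 (mod 434)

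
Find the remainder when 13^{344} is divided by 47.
By Fermat: 13^{46} ≡ 1 (mod 47). 344 = 7×46 + 22. So 13^{344} ≡ 13^{22} ≡ 18 (mod 47)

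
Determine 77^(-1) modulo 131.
77^(-1) ≡ 114 (mod 131). Verification: 77 × 114 = 8778 ≡ 1 (mod 131)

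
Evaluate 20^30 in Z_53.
Using repeated squaring. 30 = 16 + 8 + 4 + 2 (binary 11110). Repeated squaring mod 53: 20^1 ≡ 20; 20^2 ≡ 20² = 400 ≡ 29; 20^4 ≡ 29² = 841 ≡ 46; 20^8 ≡ 46² = 2116 ≡ 49; 20^16 ≡ 49² = 2401 ≡ 16. Multiply: 20^30 = 20^16 × 20^8 × 20^4 × 20^2 ≡ 16 × 49 × 46 × 29 (mod 53): 16 × 49 = 784 ≡ 42; 42 × 46 = 1932 ≡ 24; 24 × 29 = 696 ≡ 7. So 20^30 ≡ 7 (mod 53).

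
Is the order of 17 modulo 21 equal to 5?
No, the actual order is 6, not 5.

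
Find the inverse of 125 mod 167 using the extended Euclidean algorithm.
Extended GCD: 125(-4) + 167(3) = 1. So 125^(-1) ≡ 163 ≡ 163 (mod 167). Verify: 125 × 163 = 20375 ≡ 1 (mod 167)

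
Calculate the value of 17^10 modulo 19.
10 = 8 + 2 (binary 1010). Repeated squaring mod 19: 17^1 ≡ 17; 17^2 ≡ 17² = 289 ≡ 4; 17^4 ≡ 4² = 16 ≡ 16; 17^8 ≡ 16² = 256 ≡ 9. Multiply: 17^10 = 17^8 × 17^2 ≡ 9 × 4 (mod 19): 9 × 4 = 36 ≡ 17. So 17^10 ≡ 17 (mod 19).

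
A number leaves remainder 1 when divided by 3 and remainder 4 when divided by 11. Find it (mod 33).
M = 3 × 11 = 33. M₁ = 11, y₁ ≡ 2 (mod 3). M₂ = 3, y₂ ≡ 4 (mod 11). k = 1×11×2 + 4×3×4 ≡ 4 (mod 33)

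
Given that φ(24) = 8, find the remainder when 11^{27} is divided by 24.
By Euler: 11^{8} ≡ 1 (mod 24) since gcd(11, 24) = 1. 27 = 3×8 + 3. So 11^{27} ≡ 11^{3} ≡ 11 (mod 24)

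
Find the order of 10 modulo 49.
Powers of 10 mod 49: 10^1≡10, 10^2≡2, 10^3≡20, 10^4≡4, 10^5≡40, 10^6≡8, 10^7≡31, 10^8≡16, 10^9≡13, 10^10≡32, 10^11≡26, 10^12≡15, 10^13≡3, 10^14≡30, 10^15≡6, 10^16≡11, 10^17≡12, 10^18≡22, 10^19≡24, 10^20≡44, 10^21≡48, 10^22≡39, 10^23≡47, 10^24≡29, 10^25≡45, 10^26≡9, 10^27≡41, 10^28≡18, 10^29≡33, 10^30≡36, 10^31≡17, 10^32≡23, 10^33≡34, 10^34≡46, 10^35≡19, 10^36≡43, 10^37≡38, 10^38≡37, 10^39≡27, 10^40≡25, 10^41≡5, 10^42≡1. Order = 42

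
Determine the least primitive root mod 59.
p - 1 = 58 has prime divisors 2, 29. h is a primitive root mod 59 iff h^(58/q) ≢ 1 (mod 59) for each such q.
h = 2: 2^29 ≡ 58, 2^2 ≡ 4 (mod 59); none is 1, so 2 has order 58 and is a primitive root.
The smallest primitive root mod 59 is g = 2.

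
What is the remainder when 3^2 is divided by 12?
2 = 2 (binary 10). Repeated squaring mod 12: 3^1 ≡ 3; 3^2 ≡ 3² = 9 ≡ 9. So 3^2 ≡ 9 (mod 12).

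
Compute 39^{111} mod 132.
39

Using successive squaring:
Binary expansion of 111: 1101111
Powers of 39 mod 132 (each is the square of the previous):
  39^1 ≡ 39 (mod 132)
  39^2 ≡ 39² = 1521 ≡ 69 (mod 132)
  39^4 ≡ 69² = 4761 ≡ 9 (mod 132)
  39^8 ≡ 9² = 81 ≡ 81 (mod 132)
  39^16 ≡ 81² = 6561 ≡ 93 (mod 132)
  39^32 ≡ 93² = 8649 ≡ 69 (mod 132)
  39^64 ≡ 69² = 4761 ≡ 9 (mod 132)
111 = 64 + 32 + 8 + 4 + 2 + 1, so 39^111 = 39^64 × 39^32 × 39^8 × 39^4 × 39^2 × 39^1 ≡ 9 × 69 × 81 × 9 × 69 × 39 (mod 132)
Multiplying step by step:
  9 × 69 = 621 ≡ 93 (mod 132)
  93 × 81 = 7533 ≡ 9 (mod 132)
  9 × 9 = 81 ≡ 81 (mod 132)
  81 × 69 = 5589 ≡ 45 (mod 132)
  45 × 39 = 1755 ≡ 39 (mod 132)
Result: 39^111 ≡ 39 (mod 132)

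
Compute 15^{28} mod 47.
4

Using successive squaring:
Binary expansion of 28: 11100
Powers of 15 mod 47 (each is the square of the previous):
  15^1 ≡ 15 (mod 47)
  15^2 ≡ 15² = 225 ≡ 37 (mod 47)
  15^4 ≡ 37² = 1369 ≡ 6 (mod 47)
  15^8 ≡ 6² = 36 ≡ 36 (mod 47)
  15^16 ≡ 36² = 1296 ≡ 27 (mod 47)
28 = 16 + 8 + 4, so 15^28 = 15^16 × 15^8 × 15^4 ≡ 27 × 36 × 6 (mod 47)
Multiplying step by step:
  27 × 36 = 972 ≡ 32 (mod 47)
  32 × 6 = 192 ≡ 4 (mod 47)
Result: 15^28 ≡ 4 (mod 47)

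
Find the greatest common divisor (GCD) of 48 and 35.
1

Using the Euclidean algorithm:
48 = 1 × 35 + 13
35 = 2 × 13 + 9
13 = 1 × 9 + 4
9 = 2 × 4 + 1
4 = 4 × 1 + 0

GCD(48, 35) = 1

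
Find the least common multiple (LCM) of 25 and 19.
475

First find GCD(25, 19) using the Euclidean algorithm:
25 = 1 × 19 + 6
19 = 3 × 6 + 1
6 = 6 × 1 + 0
GCD(25, 19) = 1

LCM formula: LCM(a, b) = (a × b) / GCD(a, b)
LCM(25, 19) = (25 × 19) / 1
LCM(25, 19) = 475 / 1
LCM(25, 19) = 475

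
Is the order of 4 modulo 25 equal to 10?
Yes, ord_25(4) = 10.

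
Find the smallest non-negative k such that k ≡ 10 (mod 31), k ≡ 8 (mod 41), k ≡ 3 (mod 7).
7388

Using the Chinese Remainder Theorem:
M = product of moduli = 8897
For equation 1: M_1 = 287, 287 ≡ 8 (mod 31), inverse of 287 mod 31 is 4 (check: 8 × 4 = 32 ≡ 1 (mod 31))
For equation 2: M_2 = 217, 217 ≡ 12 (mod 41), inverse of 217 mod 41 is 24 (check: 12 × 24 = 288 ≡ 1 (mod 41))
For equation 3: M_3 = 1271, 1271 ≡ 4 (mod 7), inverse of 1271 mod 7 is 2 (check: 4 × 2 = 8 ≡ 1 (mod 7))
Combine: k ≡ Σ r_i×M_i×(M_i⁻¹ mod m_i) = 10×287×4 + 8×217×24 + 3×1271×2 = 11480 + 41664 + 7626 = 60770
60770 mod 8897 = 7388
k ≡ 7388 (mod 8897)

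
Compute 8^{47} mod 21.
8

Using successive squaring:
Binary expansion of 47: 101111
Powers of 8 mod 21 (each is the square of the previous):
  8^1 ≡ 8 (mod 21)
  8^2 ≡ 8² = 64 ≡ 1 (mod 21)
  8^4 ≡ 1² = 1 ≡ 1 (mod 21)
  8^8 ≡ 1² = 1 ≡ 1 (mod 21)
  8^16 ≡ 1² = 1 ≡ 1 (mod 21)
  8^32 ≡ 1² = 1 ≡ 1 (mod 21)
47 = 32 + 8 + 4 + 2 + 1, so 8^47 = 8^32 × 8^8 × 8^4 × 8^2 × 8^1 ≡ 1 × 1 × 1 × 1 × 8 (mod 21)
Multiplying step by step:
  1 × 1 = 1 ≡ 1 (mod 21)
  1 × 1 = 1 ≡ 1 (mod 21)
  1 × 1 = 1 ≡ 1 (mod 21)
  1 × 8 = 8 ≡ 8 (mod 21)
Result: 8^47 ≡ 8 (mod 21)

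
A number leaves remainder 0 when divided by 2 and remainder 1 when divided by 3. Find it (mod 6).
M = 2 × 3 = 6. M₁ = 3, y₁ ≡ 1 (mod 2). M₂ = 2, y₂ ≡ 2 (mod 3). y = 0×3×1 + 1×2×2 ≡ 4 (mod 6)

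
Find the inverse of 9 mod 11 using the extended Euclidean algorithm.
Extended GCD: 9(5) + 11(-4) = 1. So 9^(-1) ≡ 5 ≡ 5 (mod 11). Verify: 9 × 5 = 45 ≡ 1 (mod 11)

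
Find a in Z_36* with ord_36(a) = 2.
17 has order 2 mod 36 since 17^{2} ≡ 1 (mod 36) and no smaller power works.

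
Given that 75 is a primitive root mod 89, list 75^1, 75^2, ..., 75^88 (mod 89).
g^1, g^2, ..., g^{88} mod 89: {75, 18, 15, 57, 3, 47, 54, 45, 82, 9, 52, 73, 46, 68, 27, 67, 41, 49, 26, 81, 23, 34, 58, 78, 65, 69, 13, 85, 56, 17, 29, 39, 77, 79, 51, 87, 28, 53, 59, 64, 83, 84, 70, 88, 14, 71, 74, 32, 86, 42, 35, 44, 7, 80, 37, 16, 43, 21, 62, 22, 48, 40, 63, 8, 66, 55, 31, 11, 24, 20, 76, 4, 33, 72, 60, 50, 12, 10, 38, 2, 61, 36, 30, 25, 6, 5, 19, 1}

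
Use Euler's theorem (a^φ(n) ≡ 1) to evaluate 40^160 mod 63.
By Euler: 40^{36} ≡ 1 (mod 63) since gcd(40, 63) = 1. 160 = 4×36 + 16. So 40^{160} ≡ 40^{16} ≡ 58 (mod 63)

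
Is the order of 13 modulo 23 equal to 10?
No, the actual order is 11, not 10.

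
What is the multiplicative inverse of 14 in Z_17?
11

Using Extended Euclidean Algorithm:
gcd(14, 17) = 1
Bezout coefficients: 14 × -6 + 17 × 5 = 1
So 14 × -6 ≡ 1 (mod 17)
The inverse is -6 mod 17 = 11
Verification: 14 × 11 = 154 = 9 × 17 + 1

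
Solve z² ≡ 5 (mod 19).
The square roots of 5 mod 19 are 9 and 10. Verify: 9² = 81 ≡ 5 (mod 19)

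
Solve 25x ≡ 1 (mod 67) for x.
59

Using Extended Euclidean Algorithm:
gcd(25, 67) = 1
Bezout coefficients: 25 × -8 + 67 × 3 = 1
So 25 × -8 ≡ 1 (mod 67)
The inverse is -8 mod 67 = 59
Verification: 25 × 59 = 1475 = 22 × 67 + 1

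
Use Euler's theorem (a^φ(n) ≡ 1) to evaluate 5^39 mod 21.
By Euler: 5^{12} ≡ 1 (mod 21) since gcd(5, 21) = 1. 39 = 3×12 + 3. So 5^{39} ≡ 5^{3} ≡ 20 (mod 21)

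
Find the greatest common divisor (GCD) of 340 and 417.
1

Using the Euclidean algorithm:
340 = 0 × 417 + 340
417 = 1 × 340 + 77
340 = 4 × 77 + 32
77 = 2 × 32 + 13
32 = 2 × 13 + 6
13 = 2 × 6 + 1
6 = 6 × 1 + 0

GCD(340, 417) = 1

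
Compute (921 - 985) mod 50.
36

(921 - 985) = -64
-64 mod 50 = 36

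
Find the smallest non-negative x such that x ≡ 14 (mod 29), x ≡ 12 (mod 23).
449

Using the Chinese Remainder Theorem:
M = product of moduli = 667
For equation 1: M_1 = 23, 23 ≡ 23 (mod 29), inverse of 23 mod 29 is 24 (check: 23 × 24 = 552 ≡ 1 (mod 29))
For equation 2: M_2 = 29, 29 ≡ 6 (mod 23), inverse of 29 mod 23 is 4 (check: 6 × 4 = 24 ≡ 1 (mod 23))
Combine: x ≡ Σ r_i×M_i×(M_i⁻¹ mod m_i) = 14×23×24 + 12×29×4 = 7728 + 1392 = 9120
9120 mod 667 = 449
x ≡ 449 (mod 667)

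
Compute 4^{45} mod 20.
4

Using successive squaring:
Binary expansion of 45: 101101
Powers of 4 mod 20 (each is the square of the previous):
  4^1 ≡ 4 (mod 20)
  4^2 ≡ 4² = 16 ≡ 16 (mod 20)
  4^4 ≡ 16² = 256 ≡ 16 (mod 20)
  4^8 ≡ 16² = 256 ≡ 16 (mod 20)
  4^16 ≡ 16² = 256 ≡ 16 (mod 20)
  4^32 ≡ 16² = 256 ≡ 16 (mod 20)
45 = 32 + 8 + 4 + 1, so 4^45 = 4^32 × 4^8 × 4^4 × 4^1 ≡ 16 × 16 × 16 × 4 (mod 20)
Multiplying step by step:
  16 × 16 = 256 ≡ 16 (mod 20)
  16 × 16 = 256 ≡ 16 (mod 20)
  16 × 4 = 64 ≡ 4 (mod 20)
Result: 4^45 ≡ 4 (mod 20)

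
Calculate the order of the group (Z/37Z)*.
36

Prime factorization: 37 = 37
Using the formula φ(n) = n × Π(1 - 1/p) for each prime factor p:
φ(37) = 37 × (1 - 1/37)
φ(37) = 36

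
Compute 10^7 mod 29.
7 = 4 + 2 + 1 (binary 111). Repeated squaring mod 29: 10^1 ≡ 10; 10^2 ≡ 10² = 100 ≡ 13; 10^4 ≡ 13² = 169 ≡ 24. Multiply: 10^7 = 10^4 × 10^2 × 10^1 ≡ 24 × 13 × 10 (mod 29): 24 × 13 = 312 ≡ 22; 22 × 10 = 220 ≡ 17. So 10^7 ≡ 17 (mod 29).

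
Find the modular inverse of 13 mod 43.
13^(-1) ≡ 10 (mod 43). Verification: 13 × 10 = 130 ≡ 1 (mod 43)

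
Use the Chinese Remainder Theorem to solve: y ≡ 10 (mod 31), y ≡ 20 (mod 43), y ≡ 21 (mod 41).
34420

Using the Chinese Remainder Theorem:
M = product of moduli = 54653
For equation 1: M_1 = 1763, 1763 ≡ 27 (mod 31), inverse of 1763 mod 31 is 23 (check: 27 × 23 = 621 ≡ 1 (mod 31))
For equation 2: M_2 = 1271, 1271 ≡ 24 (mod 43), inverse of 1271 mod 43 is 9 (check: 24 × 9 = 216 ≡ 1 (mod 43))
For equation 3: M_3 = 1333, 1333 ≡ 21 (mod 41), inverse of 1333 mod 41 is 2 (check: 21 × 2 = 42 ≡ 1 (mod 41))
Combine: y ≡ Σ r_i×M_i×(M_i⁻¹ mod m_i) = 10×1763×23 + 20×1271×9 + 21×1333×2 = 405490 + 228780 + 55986 = 690256
690256 mod 54653 = 34420
y ≡ 34420 (mod 54653)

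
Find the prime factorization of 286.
2 × 11 × 13

Divide by primes starting from smallest:
286 ÷ 2 = 143
143 ÷ 11 = 13
13 ÷ 13 = 1

286 = 2 × 11 × 13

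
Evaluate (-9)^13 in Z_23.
Using repeated squaring. (-9) ≡ 14 (mod 23). 13 = 8 + 4 + 1 (binary 1101). Repeated squaring mod 23: 14^1 ≡ 14; 14^2 ≡ 14² = 196 ≡ 12; 14^4 ≡ 12² = 144 ≡ 6; 14^8 ≡ 6² = 36 ≡ 13. Multiply: (-9)^13 ≡ 14^8 × 14^4 × 14^1 ≡ 13 × 6 × 14 (mod 23): 13 × 6 = 78 ≡ 9; 9 × 14 = 126 ≡ 11. So (-9)^13 ≡ 11 (mod 23).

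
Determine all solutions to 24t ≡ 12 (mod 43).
22

Since gcd(24, 43) = 1 divides 12, a solution exists.
Multiply both sides by the inverse of 24 mod 43:
  24^(-1) mod 43 = 9
  x ≡ 9 × 12 ≡ 108 ≡ 22 (mod 43)
Verification: 24 × 22 = 528 = 12 × 43 + 12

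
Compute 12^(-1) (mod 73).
67

Using Extended Euclidean Algorithm:
gcd(12, 73) = 1
Bezout coefficients: 12 × -6 + 73 × 1 = 1
So 12 × -6 ≡ 1 (mod 73)
The inverse is -6 mod 73 = 67
Verification: 12 × 67 = 804 = 11 × 73 + 1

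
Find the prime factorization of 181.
181

Divide by primes starting from smallest:
181 ÷ 181 = 1

181 = 181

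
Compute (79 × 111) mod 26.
7

(79 × 111) = 8769
8769 mod 26 = 7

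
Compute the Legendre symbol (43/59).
(43/59) = 43^{29} mod 59 = -1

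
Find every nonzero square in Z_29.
QRs mod 29: {1, 4, 5, 6, 7, 9, 13, 16, 20, 22, 23, 24, 25, 28}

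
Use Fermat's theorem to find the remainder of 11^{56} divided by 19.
7

By Fermat's Little Theorem, a^(p-1) ≡ 1 (mod p) for prime p and gcd(a, p) = 1
Here p = 19, so 11^18 ≡ 1 (mod 19)
We can reduce the exponent: 56 mod 18 = 2
So 11^56 ≡ 11^2 (mod 19)
Computing: 11^2 mod 19 = 7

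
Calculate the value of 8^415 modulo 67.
Using Fermat: 8^{66} ≡ 1 (mod 67). 415 ≡ 19 (mod 66). So 8^{415} ≡ 8^{19} ≡ 53 (mod 67)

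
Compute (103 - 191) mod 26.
16

(103 - 191) = -88
-88 mod 26 = 16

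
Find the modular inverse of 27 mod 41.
27^(-1) ≡ 38 (mod 41). Verification: 27 × 38 = 1026 ≡ 1 (mod 41)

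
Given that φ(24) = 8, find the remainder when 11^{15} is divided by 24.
By Euler: 11^{8} ≡ 1 (mod 24) since gcd(11, 24) = 1. 15 = 1×8 + 7. So 11^{15} ≡ 11^{7} ≡ 11 (mod 24)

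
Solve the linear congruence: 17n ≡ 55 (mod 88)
55

Since gcd(17, 88) = 1 divides 55, a solution exists.
Multiply both sides by the inverse of 17 mod 88:
  17^(-1) mod 88 = 57
  x ≡ 57 × 55 ≡ 3135 ≡ 55 (mod 88)
Verification: 17 × 55 = 935 = 10 × 88 + 55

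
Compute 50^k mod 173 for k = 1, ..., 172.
g^1, g^2, ..., g^{172} mod 173: {50, 78, 94, 29, 66, 13, 131, 149, 11, 31, 166, 169, 146, 34, 143, 57, 82, 121, 168, 96, 129, 49, 28, 16, 108, 37, 120, 118, 18, 35, 20, 135, 3, 150, 61, 109, 87, 25, 39, 47, 101, 33, 93, 152, 161, 92, 102, 83, 171, 73, 17, 158, 115, 41, 147, 84, 48, 151, 111, 14, 8, 54, 105, 60, 59, 9, 104, 10, 154, 88, 75, 117, 141, 130, 99, 106, 110, 137, 103, 133, 76, 167, 46, 51, 128, 172, 123, 95, 79, 144, 107, 160, 42, 24, 162, 142, 7, 4, 27, 139, 30, 116, 91, 52, 5, 77, 44, 124, 145, 157, 65, 136, 53, 55, 155, 138, 153, 38, 170, 23, 112, 64, 86, 148, 134, 126, 72, 140, 80, 21, 12, 81, 71, 90, 2, 100, 156, 15, 58, 132, 26, 89, 125, 22, 62, 159, 165, 119, 68, 113, 114, 164, 69, 163, 19, 85, 98, 56, 32, 43, 74, 67, 63, 36, 70, 40, 97, 6, 127, 122, 45, 1}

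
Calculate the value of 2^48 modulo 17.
Using Fermat: 2^{16} ≡ 1 (mod 17). 48 ≡ 0 (mod 16). So 2^{48} ≡ 2^{0} ≡ 1 (mod 17)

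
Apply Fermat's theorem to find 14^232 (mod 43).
By Fermat: 14^{42} ≡ 1 (mod 43). 232 = 5×42 + 22. So 14^{232} ≡ 14^{22} ≡ 14 (mod 43)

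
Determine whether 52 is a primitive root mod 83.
p - 1 = 82 has prime divisors 2, 41. Check 52^(82/q) mod 83 for each: 52^(82/2) = 52^41 ≡ 82, 52^(82/41) = 52^2 ≡ 48 (mod 83). None of these is 1, so 52 has order 82 = φ(83), so it is a primitive root mod 83.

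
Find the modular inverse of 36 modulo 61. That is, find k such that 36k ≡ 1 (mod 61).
39

Using Extended Euclidean Algorithm:
gcd(36, 61) = 1
Bezout coefficients: 36 × -22 + 61 × 13 = 1
So 36 × -22 ≡ 1 (mod 61)
The inverse is -22 mod 61 = 39
Verification: 36 × 39 = 1404 = 23 × 61 + 1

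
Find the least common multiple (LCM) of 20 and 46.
460

First find GCD(20, 46) using the Euclidean algorithm:
20 = 0 × 46 + 20
46 = 2 × 20 + 6
20 = 3 × 6 + 2
6 = 3 × 2 + 0
GCD(20, 46) = 2

LCM formula: LCM(a, b) = (a × b) / GCD(a, b)
LCM(20, 46) = (20 × 46) / 2
LCM(20, 46) = 920 / 2
LCM(20, 46) = 460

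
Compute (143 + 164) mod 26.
21

(143 + 164) = 307
307 mod 26 = 21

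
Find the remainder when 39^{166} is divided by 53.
By Fermat: 39^{52} ≡ 1 (mod 53). 166 = 3×52 + 10. So 39^{166} ≡ 39^{10} ≡ 29 (mod 53)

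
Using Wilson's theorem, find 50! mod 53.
(52)! = (50)! × (51) × (52) ≡ -1 (mod 53). So (50)! ≡ -1 × [(52)(51)]^(-1) ≡ 26 (mod 53)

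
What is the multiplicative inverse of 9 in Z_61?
9^(-1) ≡ 34 (mod 61). Verification: 9 × 34 = 306 ≡ 1 (mod 61)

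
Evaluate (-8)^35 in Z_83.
Using repeated squaring. (-8) ≡ 75 (mod 83). 35 = 32 + 2 + 1 (binary 100011). Repeated squaring mod 83: 75^1 ≡ 75; 75^2 ≡ 75² = 5625 ≡ 64; 75^4 ≡ 64² = 4096 ≡ 29; 75^8 ≡ 29² = 841 ≡ 11; 75^16 ≡ 11² = 121 ≡ 38; 75^32 ≡ 38² = 1444 ≡ 33. Multiply: (-8)^35 ≡ 75^32 × 75^2 × 75^1 ≡ 33 × 64 × 75 (mod 83): 33 × 64 = 2112 ≡ 37; 37 × 75 = 2775 ≡ 36. So (-8)^35 ≡ 36 (mod 83).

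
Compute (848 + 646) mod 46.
22

(848 + 646) = 1494
1494 mod 46 = 22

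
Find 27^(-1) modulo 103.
42

Using Extended Euclidean Algorithm:
gcd(27, 103) = 1
Bezout coefficients: 27 × 42 + 103 × -11 = 1
So 27 × 42 ≡ 1 (mod 103)
The inverse is 42 mod 103 = 42
Verification: 27 × 42 = 1134 = 11 × 103 + 1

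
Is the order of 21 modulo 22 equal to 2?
Yes, ord_22(21) = 2.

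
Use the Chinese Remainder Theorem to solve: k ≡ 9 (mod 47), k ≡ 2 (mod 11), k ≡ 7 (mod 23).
7482

Using the Chinese Remainder Theorem:
M = product of moduli = 11891
For equation 1: M_1 = 253, 253 ≡ 18 (mod 47), inverse of 253 mod 47 is 34 (check: 18 × 34 = 612 ≡ 1 (mod 47))
For equation 2: M_2 = 1081, 1081 ≡ 3 (mod 11), inverse of 1081 mod 11 is 4 (check: 3 × 4 = 12 ≡ 1 (mod 11))
For equation 3: M_3 = 517, 517 ≡ 11 (mod 23), inverse of 517 mod 23 is 21 (check: 11 × 21 = 231 ≡ 1 (mod 23))
Combine: k ≡ Σ r_i×M_i×(M_i⁻¹ mod m_i) = 9×253×34 + 2×1081×4 + 7×517×21 = 77418 + 8648 + 75999 = 162065
162065 mod 11891 = 7482
k ≡ 7482 (mod 11891)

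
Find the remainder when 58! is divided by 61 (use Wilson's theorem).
(60)! = (58)! × (59) × (60) ≡ -1 (mod 61). So (58)! ≡ -1 × [(60)(59)]^(-1) ≡ 30 (mod 61)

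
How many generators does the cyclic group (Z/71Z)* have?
24

The number of primitive roots modulo p is φ(p-1) = φ(70)
φ(70) = 24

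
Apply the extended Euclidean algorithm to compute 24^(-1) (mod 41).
Extended GCD: 24(12) + 41(-7) = 1. So 24^(-1) ≡ 12 ≡ 12 (mod 41). Verify: 24 × 12 = 288 ≡ 1 (mod 41)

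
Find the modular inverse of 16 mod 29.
16^(-1) ≡ 20 (mod 29). Verification: 16 × 20 = 320 ≡ 1 (mod 29)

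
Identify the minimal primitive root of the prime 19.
p - 1 = 18 has prime divisors 2, 3. h is a primitive root mod 19 iff h^(18/q) ≢ 1 (mod 19) for each such q.
h = 2: 2^9 ≡ 18, 2^6 ≡ 7 (mod 19); none is 1, so 2 has order 18 and is a primitive root.
The smallest primitive root mod 19 is g = 2.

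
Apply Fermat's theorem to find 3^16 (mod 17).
By Fermat's Little Theorem, 3^{16} ≡ 1 (mod 17) since 17 is prime and gcd(3, 17) = 1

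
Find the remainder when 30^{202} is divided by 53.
By Fermat: 30^{52} ≡ 1 (mod 53). 202 = 3×52 + 46. So 30^{202} ≡ 30^{46} ≡ 52 (mod 53)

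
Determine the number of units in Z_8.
4

Prime factorization: 8 = 2^3
Using the formula φ(n) = n × Π(1 - 1/p) for each prime factor p:
φ(8) = 8 × (1 - 1/2)
φ(8) = 4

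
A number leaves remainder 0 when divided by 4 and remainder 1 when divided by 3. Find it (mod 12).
M = 4 × 3 = 12. M₁ = 3, y₁ ≡ 3 (mod 4). M₂ = 4, y₂ ≡ 1 (mod 3). k = 0×3×3 + 1×4×1 ≡ 4 (mod 12)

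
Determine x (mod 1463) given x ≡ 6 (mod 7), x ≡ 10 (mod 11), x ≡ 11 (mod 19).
923

Using the Chinese Remainder Theorem:
M = product of moduli = 1463
For equation 1: M_1 = 209, 209 ≡ 6 (mod 7), inverse of 209 mod 7 is 6 (check: 6 × 6 = 36 ≡ 1 (mod 7))
For equation 2: M_2 = 133, 133 ≡ 1 (mod 11), inverse of 133 mod 11 is 1 (check: 1 × 1 = 1 ≡ 1 (mod 11))
For equation 3: M_3 = 77, 77 ≡ 1 (mod 19), inverse of 77 mod 19 is 1 (check: 1 × 1 = 1 ≡ 1 (mod 19))
Combine: x ≡ Σ r_i×M_i×(M_i⁻¹ mod m_i) = 6×209×6 + 10×133×1 + 11×77×1 = 7524 + 1330 + 847 = 9701
9701 mod 1463 = 923
x ≡ 923 (mod 1463)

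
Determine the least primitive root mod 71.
p - 1 = 70 has prime divisors 2, 5, 7. h is a primitive root mod 71 iff h^(70/q) ≢ 1 (mod 71) for each such q.
h = 2: 2^35 ≡ 1, 2^14 ≡ 54, 2^10 ≡ 30 (mod 71); 2^35 ≡ 1, so not a primitive root.
h = 3: 3^35 ≡ 1, 3^14 ≡ 54, 3^10 ≡ 48 (mod 71); 3^35 ≡ 1, so not a primitive root.
h = 4: 4^35 ≡ 1, 4^14 ≡ 5, 4^10 ≡ 48 (mod 71); 4^35 ≡ 1, so not a primitive root.
h = 5: 5^35 ≡ 1, 5^14 ≡ 57, 5^10 ≡ 1 (mod 71); 5^35 ≡ 1, so not a primitive root.
h = 6: 6^35 ≡ 1, 6^14 ≡ 5, 6^10 ≡ 20 (mod 71); 6^35 ≡ 1, so not a primitive root.
h = 7: 7^35 ≡ 70, 7^14 ≡ 54, 7^10 ≡ 45 (mod 71); none is 1, so 7 has order 70 and is a primitive root.
The smallest primitive root mod 71 is g = 7.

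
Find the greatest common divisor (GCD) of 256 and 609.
1

Using the Euclidean algorithm:
256 = 0 × 609 + 256
609 = 2 × 256 + 97
256 = 2 × 97 + 62
97 = 1 × 62 + 35
62 = 1 × 35 + 27
35 = 1 × 27 + 8
27 = 3 × 8 + 3
8 = 2 × 3 + 2
3 = 1 × 2 + 1
2 = 2 × 1 + 0

GCD(256, 609) = 1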